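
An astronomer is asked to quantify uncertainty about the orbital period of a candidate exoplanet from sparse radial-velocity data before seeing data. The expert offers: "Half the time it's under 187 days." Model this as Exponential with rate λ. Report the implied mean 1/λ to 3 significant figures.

mean ≈ 270 days

Exponential median = ln 2 / λ, so λ = ln 2 / 187.0 = 0.00371.
Mean = 1/λ = 270 days.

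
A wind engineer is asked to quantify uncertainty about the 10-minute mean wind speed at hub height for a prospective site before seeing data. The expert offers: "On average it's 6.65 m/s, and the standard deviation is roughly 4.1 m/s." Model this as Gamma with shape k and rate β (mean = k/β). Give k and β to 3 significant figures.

For Gamma(k, rate β): mean = k/β, variance = k/β², so CV = 1/√k.
CV = SD/mean = 4.1/6.65 = 0.6165, hence k = 1/CV² = 2.63.
Then β = k/mean = 2.63/6.65 = 0.396.

k ≈ 2.63, β ≈ 0.396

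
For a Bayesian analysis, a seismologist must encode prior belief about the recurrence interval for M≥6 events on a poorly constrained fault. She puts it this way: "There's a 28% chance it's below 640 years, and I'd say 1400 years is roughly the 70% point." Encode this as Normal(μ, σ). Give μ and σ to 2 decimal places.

μ = 1040.06, σ = 686.39

For Normal(μ,σ), the p-quantile is μ + z_p·σ. Here z_{0.28} = -0.5828, z_{0.7} = 0.5244.
So 640 = μ − 0.5828σ and 1400 = μ + 0.5244σ.
Subtracting: σ = (1400 − 640)/(0.5244 − (-0.5828)) = 686.39.
Then μ = 640 − (-0.5828)·686.39 = 1040.06.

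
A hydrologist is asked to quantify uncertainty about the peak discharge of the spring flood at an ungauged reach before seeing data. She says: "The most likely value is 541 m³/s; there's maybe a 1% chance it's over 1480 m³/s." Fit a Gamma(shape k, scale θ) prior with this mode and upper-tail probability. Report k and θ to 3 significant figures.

Gamma(k,θ) with k>1 has mode (k−1)θ, so θ = 541/(k−1).
Need P(X < 1480) = 0.99 with θ tied to k this way. Start at k = 2, θ = 541: P(X<1480) ≈ 0.758.
Too low — raise k to concentrate. Iterating converges to k ≈ 5.54.
Then θ = 541/(5.54−1) ≈ 119.

k ≈ 5.54, θ ≈ 119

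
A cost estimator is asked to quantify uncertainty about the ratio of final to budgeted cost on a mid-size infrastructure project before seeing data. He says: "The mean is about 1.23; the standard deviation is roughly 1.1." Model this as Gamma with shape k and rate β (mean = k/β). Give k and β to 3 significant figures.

k ≈ 1.25, β ≈ 1.02

For Gamma(k, rate β): mean = k/β, variance = k/β², so CV = 1/√k.
CV = SD/mean = 1.1/1.23 = 0.8943, hence k = 1/CV² = 1.25.
Then β = k/mean = 1.25/1.23 = 1.02.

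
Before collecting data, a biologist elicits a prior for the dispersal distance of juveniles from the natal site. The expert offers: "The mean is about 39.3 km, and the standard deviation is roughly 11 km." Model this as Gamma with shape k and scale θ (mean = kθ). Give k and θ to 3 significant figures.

k ≈ 12.8, θ ≈ 3.08

For Gamma(k, scale θ): mean = kθ, variance = kθ², so CV = 1/√k.
CV = SD/mean = 11/39.3 = 0.2799, hence k = 1/CV² = 12.8.
Then θ = mean/k = 39.3/12.8 = 3.08.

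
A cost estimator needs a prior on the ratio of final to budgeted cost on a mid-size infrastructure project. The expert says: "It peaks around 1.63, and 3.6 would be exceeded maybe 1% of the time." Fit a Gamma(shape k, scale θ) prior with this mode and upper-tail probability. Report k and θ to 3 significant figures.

k ≈ 8.67, θ ≈ 0.212

Gamma(k,θ) with k>1 has mode (k−1)θ, so θ = 1.63/(k−1).
Need P(X < 3.6) = 0.99 with θ tied to k this way. Start at k = 2, θ = 1.63: P(X<3.6) ≈ 0.648.
Too low — raise k to concentrate. Iterating converges to k ≈ 8.67.
Then θ = 1.63/(8.67−1) ≈ 0.212.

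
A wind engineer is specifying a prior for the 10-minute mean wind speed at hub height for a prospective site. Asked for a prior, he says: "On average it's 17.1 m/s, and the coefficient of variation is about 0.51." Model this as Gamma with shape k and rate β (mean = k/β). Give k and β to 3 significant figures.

k ≈ 3.84, β ≈ 0.225

For Gamma(k, rate β): mean = k/β, variance = k/β², so CV = 1/√k.
CV = 0.51, hence k = 1/CV² = 3.84.
Then β = k/mean = 3.84/17.1 = 0.225.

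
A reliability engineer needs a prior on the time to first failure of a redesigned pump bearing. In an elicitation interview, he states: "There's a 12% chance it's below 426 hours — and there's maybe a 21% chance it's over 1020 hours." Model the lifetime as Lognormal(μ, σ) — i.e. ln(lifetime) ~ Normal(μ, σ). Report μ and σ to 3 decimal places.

If T ~ Lognormal(μ,σ) then ln T ~ Normal(μ,σ), so the p-quantile of ln T is μ + z_p·σ.
ln(426) = 6.054 and ln(1020) = 6.928; z_{0.12} = -1.175, z_{0.79} = 0.8064.
σ = (6.928 − 6.054)/(0.8064 − (-1.175)) = 0.441.
μ = 6.054 − (-1.175)·0.441 = 6.572.

μ ≈ 6.572, σ ≈ 0.441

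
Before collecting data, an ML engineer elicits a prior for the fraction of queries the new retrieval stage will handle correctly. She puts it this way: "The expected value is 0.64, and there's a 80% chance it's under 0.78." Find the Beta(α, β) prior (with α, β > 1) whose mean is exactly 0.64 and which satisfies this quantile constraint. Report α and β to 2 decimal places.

α ≈ 5.53, β ≈ 3.11

With mean 0.64 fixed, write α = 0.64s, β = 0.36s where s = α+β.
Need P(θ < 0.78) = 0.8 under Beta(0.64s, 0.36s). Normal approximation: (q−m)/√(m(1−m)/s) ≈ z_{0.8} = 0.842, so s ≈ 0.64·0.36·(0.842)²/(0.78−0.64)² = 8.3.
At s = 8.3: P(θ<0.78) ≈ 0.795. Adjusting to match 0.8 gives s ≈ 8.64.
So α = 0.64·8.64 ≈ 5.53, β = 0.36·8.64 ≈ 3.11.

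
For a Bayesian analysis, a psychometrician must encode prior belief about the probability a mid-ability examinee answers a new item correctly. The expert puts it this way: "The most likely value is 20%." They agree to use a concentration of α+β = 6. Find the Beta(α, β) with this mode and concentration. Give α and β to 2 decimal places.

α = 1.80, β = 4.20

For α,β > 1 the Beta mode is (α−1)/(α+β−2). With α+β = 6, the mode is (α−1)/4.
Set (α−1)/4 = 0.2 → α = 1 + 0.2·4 = 1.80.
β = 6 − α = 4.20.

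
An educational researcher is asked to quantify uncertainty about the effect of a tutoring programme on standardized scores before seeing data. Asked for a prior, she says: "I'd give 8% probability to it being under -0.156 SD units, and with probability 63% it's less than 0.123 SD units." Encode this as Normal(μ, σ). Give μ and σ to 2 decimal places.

μ = 0.07, σ = 0.16

The p-quantile of Normal(μ,σ) is μ + z_p·σ, with z_{0.08} = -1.405 and z_{0.63} = 0.3319.
Eliminate σ: μ = (z₂·x₁ − z₁·x₂)/(z₂ − z₁) = (0.3319·-0.156 − (-1.405)·0.123)/1.737 = 0.07.
Then σ = (x₂ − x₁)/(z₂ − z₁) = (0.123 − -0.156)/1.737 = 0.16.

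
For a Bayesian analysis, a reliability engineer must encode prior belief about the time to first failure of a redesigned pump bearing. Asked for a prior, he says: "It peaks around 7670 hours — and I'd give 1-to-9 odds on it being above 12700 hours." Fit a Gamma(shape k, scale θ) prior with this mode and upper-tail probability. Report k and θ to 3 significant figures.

k ≈ 8.42, θ ≈ 1030

Gamma(k,θ) with k>1 has mode (k−1)θ, so θ = 7670/(k−1).
Need P(X < 12700) = 0.9 with θ tied to k this way. Start at k = 2, θ = 7670: P(X<12700) ≈ 0.493.
Too low — raise k to concentrate. Iterating converges to k ≈ 8.42.
Then θ = 7670/(8.42−1) ≈ 1030.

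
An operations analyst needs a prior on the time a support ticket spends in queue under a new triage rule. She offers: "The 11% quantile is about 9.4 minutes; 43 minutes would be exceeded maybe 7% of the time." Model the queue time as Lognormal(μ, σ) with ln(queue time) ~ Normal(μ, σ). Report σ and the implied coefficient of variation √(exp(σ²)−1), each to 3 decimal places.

If T ~ Lognormal(μ,σ) then ln T ~ Normal(μ,σ), so the p-quantile of ln T is μ + z_p·σ.
ln(9.4) = 2.241 and ln(43) = 3.761; z_{0.11} = -1.227, z_{0.93} = 1.476.
σ = (3.761 − 2.241)/(1.476 − (-1.227)) = 0.563.
μ = 2.241 − (-1.227)·0.563 = 2.931.
CV = √(exp(σ²)−1) = √(exp(0.3166)−1) = 0.610.

σ ≈ 0.563, CV ≈ 0.610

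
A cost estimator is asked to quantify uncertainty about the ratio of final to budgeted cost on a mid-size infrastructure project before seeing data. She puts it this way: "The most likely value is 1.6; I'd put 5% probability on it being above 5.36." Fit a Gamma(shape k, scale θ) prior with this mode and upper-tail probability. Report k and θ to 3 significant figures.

k ≈ 2.78, θ ≈ 0.899

Gamma(k,θ) with k>1 has mode (k−1)θ, so θ = 1.6/(k−1).
Need P(X < 5.36) = 0.95 with θ tied to k this way. Start at k = 2, θ = 1.6: P(X<5.36) ≈ 0.847.
Too low — raise k to concentrate. Iterating converges to k ≈ 2.78.
Then θ = 1.6/(2.78−1) ≈ 0.899.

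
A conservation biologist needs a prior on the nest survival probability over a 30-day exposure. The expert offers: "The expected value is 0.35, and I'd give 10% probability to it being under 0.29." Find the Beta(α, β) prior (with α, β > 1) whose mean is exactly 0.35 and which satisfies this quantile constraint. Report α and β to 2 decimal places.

With mean 0.35 fixed, write α = 0.35s, β = 0.65s where s = α+β.
Need P(θ < 0.29) = 0.1 under Beta(0.35s, 0.65s). Normal approximation: (q−m)/√(m(1−m)/s) ≈ z_{0.1} = -1.28, so s ≈ 0.35·0.65·(-1.28)²/(0.29−0.35)² = 103.8.
At s = 103.8: P(θ<0.29) ≈ 0.097. Adjusting to match 0.1 gives s ≈ 101.15.
So α = 0.35·101.15 ≈ 35.40, β = 0.65·101.15 ≈ 65.75.

α ≈ 35.40, β ≈ 65.75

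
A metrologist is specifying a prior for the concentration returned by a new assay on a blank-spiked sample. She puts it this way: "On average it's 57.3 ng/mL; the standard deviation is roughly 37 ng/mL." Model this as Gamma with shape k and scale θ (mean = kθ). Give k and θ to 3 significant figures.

For Gamma(k, scale θ): mean = kθ, variance = kθ², so CV = 1/√k.
CV = SD/mean = 37/57.3 = 0.6457, hence k = 1/CV² = 2.4.
Then θ = mean/k = 57.3/2.4 = 23.9.

k ≈ 2.4, θ ≈ 23.9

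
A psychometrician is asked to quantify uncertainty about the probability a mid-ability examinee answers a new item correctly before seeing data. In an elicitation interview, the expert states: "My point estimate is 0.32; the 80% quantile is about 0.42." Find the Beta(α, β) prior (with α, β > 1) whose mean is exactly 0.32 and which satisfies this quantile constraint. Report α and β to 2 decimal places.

With mean 0.32 fixed, write α = 0.32s, β = 0.68s where s = α+β.
Need P(θ < 0.42) = 0.8 under Beta(0.32s, 0.68s). Normal approximation: (q−m)/√(m(1−m)/s) ≈ z_{0.8} = 0.842, so s ≈ 0.32·0.68·(0.842)²/(0.42−0.32)² = 15.4.
At s = 15.4: P(θ<0.42) ≈ 0.805. Adjusting to match 0.8 gives s ≈ 14.68.
So α = 0.32·14.68 ≈ 4.70, β = 0.68·14.68 ≈ 9.99.

α ≈ 4.70, β ≈ 9.99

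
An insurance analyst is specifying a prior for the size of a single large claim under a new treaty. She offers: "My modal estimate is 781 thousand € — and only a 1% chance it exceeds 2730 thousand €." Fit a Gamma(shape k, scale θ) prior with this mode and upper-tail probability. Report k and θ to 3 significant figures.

Gamma(k,θ) with k>1 has mode (k−1)θ, so θ = 781/(k−1).
Need P(X < 2730) = 0.99 with θ tied to k this way. Start at k = 2, θ = 781: P(X<2730) ≈ 0.864.
Too low — raise k to concentrate. Iterating converges to k ≈ 3.77.
Then θ = 781/(3.77−1) ≈ 282.

k ≈ 3.77, θ ≈ 282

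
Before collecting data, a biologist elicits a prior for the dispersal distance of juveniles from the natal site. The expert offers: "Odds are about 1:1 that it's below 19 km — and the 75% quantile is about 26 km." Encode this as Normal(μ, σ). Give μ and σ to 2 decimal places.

μ = 19.00, σ = 10.38

The p-quantile of Normal(μ,σ) is μ + z_p·σ, with z_{0.5} = 0 and z_{0.75} = 0.6745.
Eliminate σ: μ = (z₂·x₁ − z₁·x₂)/(z₂ − z₁) = (0.6745·19 − (0)·26)/0.6745 = 19.00.
Then σ = (x₂ − x₁)/(z₂ − z₁) = (26 − 19)/0.6745 = 10.38.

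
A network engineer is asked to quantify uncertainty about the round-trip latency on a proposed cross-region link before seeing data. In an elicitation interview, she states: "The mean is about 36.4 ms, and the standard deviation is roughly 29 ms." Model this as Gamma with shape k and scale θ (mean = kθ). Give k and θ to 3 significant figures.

For Gamma(k, scale θ): mean = kθ, variance = kθ², so CV = 1/√k.
CV = SD/mean = 29/36.4 = 0.7967, hence k = 1/CV² = 1.58.
Then θ = mean/k = 36.4/1.58 = 23.1.

k ≈ 1.58, θ ≈ 23.1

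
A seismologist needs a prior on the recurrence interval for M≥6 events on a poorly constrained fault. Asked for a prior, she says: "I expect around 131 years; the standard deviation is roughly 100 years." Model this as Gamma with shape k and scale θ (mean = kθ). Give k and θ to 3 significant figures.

k ≈ 1.72, θ ≈ 76.3

For Gamma(k, scale θ): mean = kθ, variance = kθ², so CV = 1/√k.
CV = SD/mean = 100/131 = 0.7634, hence k = 1/CV² = 1.72.
Then θ = mean/k = 131/1.72 = 76.3.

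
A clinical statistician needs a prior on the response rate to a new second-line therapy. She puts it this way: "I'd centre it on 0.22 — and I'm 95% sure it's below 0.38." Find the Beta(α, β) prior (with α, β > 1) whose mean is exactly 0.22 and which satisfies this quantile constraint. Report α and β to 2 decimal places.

α ≈ 4.60, β ≈ 16.30

With mean 0.22 fixed, write α = 0.22s, β = 0.78s where s = α+β.
Need P(θ < 0.38) = 0.95 under Beta(0.22s, 0.78s). Normal approximation: (q−m)/√(m(1−m)/s) ≈ z_{0.95} = 1.64, so s ≈ 0.22·0.78·(1.64)²/(0.38−0.22)² = 18.1.
At s = 18.1: P(θ<0.38) ≈ 0.939. Adjusting to match 0.95 gives s ≈ 20.90.
So α = 0.22·20.90 ≈ 4.60, β = 0.78·20.90 ≈ 16.30.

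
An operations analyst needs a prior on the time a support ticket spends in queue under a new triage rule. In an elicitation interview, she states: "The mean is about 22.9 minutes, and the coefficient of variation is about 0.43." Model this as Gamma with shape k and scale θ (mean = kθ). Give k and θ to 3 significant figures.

For Gamma(k, scale θ): mean = kθ, variance = kθ², so CV = 1/√k.
CV = 0.43, hence k = 1/CV² = 5.41.
Then θ = mean/k = 22.9/5.41 = 4.23.

k ≈ 5.41, θ ≈ 4.23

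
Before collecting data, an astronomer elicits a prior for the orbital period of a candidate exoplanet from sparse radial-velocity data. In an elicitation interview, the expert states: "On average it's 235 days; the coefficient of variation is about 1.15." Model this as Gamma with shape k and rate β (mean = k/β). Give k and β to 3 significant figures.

For Gamma(k, rate β): mean = k/β, variance = k/β², so CV = 1/√k.
CV = 1.15, hence k = 1/CV² = 0.756.
Then β = k/mean = 0.756/235 = 0.00322.

k ≈ 0.756, β ≈ 0.00322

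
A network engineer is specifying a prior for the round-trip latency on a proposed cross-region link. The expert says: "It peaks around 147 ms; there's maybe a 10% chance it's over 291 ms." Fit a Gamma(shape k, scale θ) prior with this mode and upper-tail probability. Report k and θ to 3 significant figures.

k ≈ 5.11, θ ≈ 35.8

Gamma(k,θ) with k>1 has mode (k−1)θ, so θ = 147/(k−1).
Need P(X < 291) = 0.9 with θ tied to k this way. Start at k = 2, θ = 147: P(X<291) ≈ 0.588.
Too low — raise k to concentrate. Iterating converges to k ≈ 5.11.
Then θ = 147/(5.11−1) ≈ 35.8.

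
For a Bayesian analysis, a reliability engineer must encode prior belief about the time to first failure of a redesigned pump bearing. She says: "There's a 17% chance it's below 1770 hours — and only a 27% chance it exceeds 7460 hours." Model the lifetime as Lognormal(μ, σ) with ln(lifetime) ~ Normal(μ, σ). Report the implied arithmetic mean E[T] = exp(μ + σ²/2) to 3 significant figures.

E[T] ≈ 6480 hours

If T ~ Lognormal(μ,σ) then ln T ~ Normal(μ,σ), so the p-quantile of ln T is μ + z_p·σ.
ln(1770) = 7.479 and ln(7460) = 8.917; z_{0.17} = -0.9542, z_{0.73} = 0.6128.
σ = (8.917 − 7.479)/(0.6128 − (-0.9542)) = 0.918.
μ = 7.479 − (-0.9542)·0.918 = 8.355.
E[T] = exp(μ + σ²/2) = exp(8.355 + 0.4214) = 6480 hours.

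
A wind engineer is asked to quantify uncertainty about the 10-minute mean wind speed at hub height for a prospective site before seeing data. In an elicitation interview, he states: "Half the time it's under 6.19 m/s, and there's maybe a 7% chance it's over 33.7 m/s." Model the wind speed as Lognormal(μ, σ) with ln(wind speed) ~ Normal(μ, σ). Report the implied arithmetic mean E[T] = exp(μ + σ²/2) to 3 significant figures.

If T ~ Lognormal(μ,σ) then ln T ~ Normal(μ,σ), so the p-quantile of ln T is μ + z_p·σ.
ln(6.19) = 1.823 and ln(33.7) = 3.517; z_{0.5} = 0, z_{0.93} = 1.476.
σ = (3.517 − 1.823)/(1.476 − (0)) = 1.148.
μ = 1.823 − (0)·1.148 = 1.823.
E[T] = exp(μ + σ²/2) = exp(1.823 + 0.6592) = 12 m/s.

E[T] ≈ 12 m/s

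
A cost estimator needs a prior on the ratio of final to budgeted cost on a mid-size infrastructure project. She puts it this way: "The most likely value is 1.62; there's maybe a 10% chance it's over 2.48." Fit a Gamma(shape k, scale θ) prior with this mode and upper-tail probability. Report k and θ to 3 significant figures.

Gamma(k,θ) with k>1 has mode (k−1)θ, so θ = 1.62/(k−1).
Need P(X < 2.48) = 0.9 with θ tied to k this way. Start at k = 2, θ = 1.62: P(X<2.48) ≈ 0.452.
Too low — raise k to concentrate. Iterating converges to k ≈ 11.3.
Then θ = 1.62/(11.3−1) ≈ 0.157.

k ≈ 11.3, θ ≈ 0.157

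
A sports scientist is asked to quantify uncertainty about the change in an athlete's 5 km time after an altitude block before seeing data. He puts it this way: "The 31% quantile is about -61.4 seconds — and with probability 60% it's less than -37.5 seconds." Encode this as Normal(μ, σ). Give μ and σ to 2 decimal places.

μ = -45.58, σ = 31.90

The p-quantile of Normal(μ,σ) is μ + z_p·σ, with z_{0.31} = -0.4959 and z_{0.6} = 0.2533.
Eliminate σ: μ = (z₂·x₁ − z₁·x₂)/(z₂ − z₁) = (0.2533·-61.4 − (-0.4959)·-37.5)/0.7492 = -45.58.
Then σ = (x₂ − x₁)/(z₂ − z₁) = (-37.5 − -61.4)/0.7492 = 31.90.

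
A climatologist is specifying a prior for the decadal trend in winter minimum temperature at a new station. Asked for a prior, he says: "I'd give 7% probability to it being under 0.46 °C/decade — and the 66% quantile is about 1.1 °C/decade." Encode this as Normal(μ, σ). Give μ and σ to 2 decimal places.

The p-quantile of Normal(μ,σ) is μ + z_p·σ, with z_{0.07} = -1.476 and z_{0.66} = 0.4125.
Eliminate σ: μ = (z₂·x₁ − z₁·x₂)/(z₂ − z₁) = (0.4125·0.46 − (-1.476)·1.1)/1.888 = 0.96.
Then σ = (x₂ − x₁)/(z₂ − z₁) = (1.1 − 0.46)/1.888 = 0.34.

μ = 0.96, σ = 0.34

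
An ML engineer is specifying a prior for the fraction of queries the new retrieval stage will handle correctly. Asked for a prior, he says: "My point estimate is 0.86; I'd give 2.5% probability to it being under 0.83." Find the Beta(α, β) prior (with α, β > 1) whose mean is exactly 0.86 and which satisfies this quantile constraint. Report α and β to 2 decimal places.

With mean 0.86 fixed, write α = 0.86s, β = 0.14s where s = α+β.
Need P(θ < 0.83) = 0.025 under Beta(0.86s, 0.14s). Normal approximation: (q−m)/√(m(1−m)/s) ≈ z_{0.025} = -1.96, so s ≈ 0.86·0.14·(-1.96)²/(0.83−0.86)² = 513.9.
At s = 513.9: P(θ<0.83) ≈ 0.030. Adjusting to match 0.025 gives s ≈ 556.41.
So α = 0.86·556.41 ≈ 478.51, β = 0.14·556.41 ≈ 77.90.

α ≈ 478.51, β ≈ 77.90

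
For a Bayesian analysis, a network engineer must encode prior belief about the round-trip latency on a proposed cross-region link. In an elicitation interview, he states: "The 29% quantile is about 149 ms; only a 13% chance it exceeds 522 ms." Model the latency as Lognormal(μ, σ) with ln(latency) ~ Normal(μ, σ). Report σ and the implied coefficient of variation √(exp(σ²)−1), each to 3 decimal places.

σ ≈ 0.746, CV ≈ 0.863

If T ~ Lognormal(μ,σ) then ln T ~ Normal(μ,σ), so the p-quantile of ln T is μ + z_p·σ.
ln(149) = 5.004 and ln(522) = 6.258; z_{0.29} = -0.5534, z_{0.87} = 1.126.
σ = (6.258 − 5.004)/(1.126 − (-0.5534)) = 0.746.
μ = 5.004 − (-0.5534)·0.746 = 5.417.
CV = √(exp(σ²)−1) = √(exp(0.5571)−1) = 0.863.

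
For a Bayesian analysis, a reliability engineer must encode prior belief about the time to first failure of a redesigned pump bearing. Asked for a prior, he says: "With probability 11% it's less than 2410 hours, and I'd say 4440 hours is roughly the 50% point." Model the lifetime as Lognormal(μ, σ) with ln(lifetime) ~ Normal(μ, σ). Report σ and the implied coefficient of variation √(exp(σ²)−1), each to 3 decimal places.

σ ≈ 0.498, CV ≈ 0.531

If T ~ Lognormal(μ,σ) then ln T ~ Normal(μ,σ), so the p-quantile of ln T is μ + z_p·σ.
ln(2410) = 7.787 and ln(4440) = 8.398; z_{0.11} = -1.227, z_{0.5} = 0.
σ = (8.398 − 7.787)/(0 − (-1.227)) = 0.498.
μ = 7.787 − (-1.227)·0.498 = 8.398.
CV = √(exp(σ²)−1) = √(exp(0.2482)−1) = 0.531.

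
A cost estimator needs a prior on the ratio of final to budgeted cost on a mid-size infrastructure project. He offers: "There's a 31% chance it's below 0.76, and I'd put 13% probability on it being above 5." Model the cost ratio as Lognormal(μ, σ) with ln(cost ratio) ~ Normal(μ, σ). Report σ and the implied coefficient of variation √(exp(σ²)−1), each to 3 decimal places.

σ ≈ 1.161, CV ≈ 1.689

If T ~ Lognormal(μ,σ) then ln T ~ Normal(μ,σ), so the p-quantile of ln T is μ + z_p·σ.
ln(0.76) = -0.2744 and ln(5) = 1.609; z_{0.31} = -0.4959, z_{0.87} = 1.126.
σ = (1.609 − -0.2744)/(1.126 − (-0.4959)) = 1.161.
μ = -0.2744 − (-0.4959)·1.161 = 0.301.
CV = √(exp(σ²)−1) = √(exp(1.3486)−1) = 1.689.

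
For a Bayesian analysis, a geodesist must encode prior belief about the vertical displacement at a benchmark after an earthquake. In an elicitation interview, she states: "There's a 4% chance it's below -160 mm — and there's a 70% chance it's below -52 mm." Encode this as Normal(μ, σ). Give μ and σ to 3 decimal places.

μ = -76.894, σ = 47.471

The p-quantile of Normal(μ,σ) is μ + z_p·σ, with z_{0.04} = -1.751 and z_{0.7} = 0.5244.
Eliminate σ: μ = (z₂·x₁ − z₁·x₂)/(z₂ − z₁) = (0.5244·-160 − (-1.751)·-52)/2.275 = -76.894.
Then σ = (x₂ − x₁)/(z₂ − z₁) = (-52 − -160)/2.275 = 47.471.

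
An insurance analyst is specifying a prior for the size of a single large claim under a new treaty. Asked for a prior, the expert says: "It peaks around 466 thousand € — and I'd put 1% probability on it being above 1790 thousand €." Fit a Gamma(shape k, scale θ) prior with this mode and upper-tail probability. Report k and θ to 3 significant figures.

Gamma(k,θ) with k>1 has mode (k−1)θ, so θ = 466/(k−1).
Need P(X < 1790) = 0.99 with θ tied to k this way. Start at k = 2, θ = 466: P(X<1790) ≈ 0.896.
Too low — raise k to concentrate. Iterating converges to k ≈ 3.33.
Then θ = 466/(3.33−1) ≈ 200.

k ≈ 3.33, θ ≈ 200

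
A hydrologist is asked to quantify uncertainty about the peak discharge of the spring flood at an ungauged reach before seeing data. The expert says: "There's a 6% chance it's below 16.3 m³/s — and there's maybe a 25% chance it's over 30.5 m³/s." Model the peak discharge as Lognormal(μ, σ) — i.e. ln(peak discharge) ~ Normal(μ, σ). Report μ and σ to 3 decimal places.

If T ~ Lognormal(μ,σ) then ln T ~ Normal(μ,σ), so the p-quantile of ln T is μ + z_p·σ.
ln(16.3) = 2.791 and ln(30.5) = 3.418; z_{0.06} = -1.555, z_{0.75} = 0.6745.
σ = (3.418 − 2.791)/(0.6745 − (-1.555)) = 0.281.
μ = 2.791 − (-1.555)·0.281 = 3.228.

μ ≈ 3.228, σ ≈ 0.281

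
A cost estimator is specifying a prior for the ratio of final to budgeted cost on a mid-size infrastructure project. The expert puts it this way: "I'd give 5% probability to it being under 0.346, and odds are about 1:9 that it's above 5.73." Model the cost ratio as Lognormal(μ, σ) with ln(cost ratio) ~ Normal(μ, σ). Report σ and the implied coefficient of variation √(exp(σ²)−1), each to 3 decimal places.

σ ≈ 0.959, CV ≈ 1.229

If T ~ Lognormal(μ,σ) then ln T ~ Normal(μ,σ), so the p-quantile of ln T is μ + z_p·σ.
ln(0.346) = -1.061 and ln(5.73) = 1.746; z_{0.05} = -1.645, z_{0.9} = 1.282.
σ = (1.746 − -1.061)/(1.282 − (-1.645)) = 0.959.
μ = -1.061 − (-1.645)·0.959 = 0.516.
CV = √(exp(σ²)−1) = √(exp(0.9201)−1) = 1.229.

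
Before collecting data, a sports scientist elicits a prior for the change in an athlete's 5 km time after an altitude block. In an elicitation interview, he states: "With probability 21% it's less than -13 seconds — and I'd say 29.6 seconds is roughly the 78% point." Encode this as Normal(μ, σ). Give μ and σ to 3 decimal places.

The p-quantile of Normal(μ,σ) is μ + z_p·σ, with z_{0.21} = -0.8064 and z_{0.78} = 0.7722.
Eliminate σ: μ = (z₂·x₁ − z₁·x₂)/(z₂ − z₁) = (0.7722·-13 − (-0.8064)·29.6)/1.579 = 8.762.
Then σ = (x₂ − x₁)/(z₂ − z₁) = (29.6 − -13)/1.579 = 26.986.

μ = 8.762, σ = 26.986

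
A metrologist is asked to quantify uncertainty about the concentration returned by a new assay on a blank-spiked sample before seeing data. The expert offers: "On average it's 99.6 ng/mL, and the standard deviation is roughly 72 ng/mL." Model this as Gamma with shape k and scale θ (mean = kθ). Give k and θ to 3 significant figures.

For Gamma(k, scale θ): mean = kθ, variance = kθ², so CV = 1/√k.
CV = SD/mean = 72/99.6 = 0.7229, hence k = 1/CV² = 1.91.
Then θ = mean/k = 99.6/1.91 = 52.

k ≈ 1.91, θ ≈ 52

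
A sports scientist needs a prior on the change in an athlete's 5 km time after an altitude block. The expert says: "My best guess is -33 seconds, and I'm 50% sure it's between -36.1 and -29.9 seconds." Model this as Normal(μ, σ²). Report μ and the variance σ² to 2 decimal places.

A symmetric 50% interval runs μ ± z·σ with z = 0.6745.
Half-width = 3.1, so σ = 3.1/0.6745 = 4.596 and σ² = 21.12.
μ is the stated best guess, -33.00.

μ = -33.00, σ² = 21.12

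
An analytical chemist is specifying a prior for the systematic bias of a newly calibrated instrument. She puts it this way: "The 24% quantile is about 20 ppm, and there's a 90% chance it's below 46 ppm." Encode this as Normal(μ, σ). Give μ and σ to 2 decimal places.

μ = 29.24, σ = 13.08

For Normal(μ,σ), the p-quantile is μ + z_p·σ. Here z_{0.24} = -0.7063, z_{0.9} = 1.282.
So 20 = μ − 0.7063σ and 46 = μ + 1.282σ.
Subtracting: σ = (46 − 20)/(1.282 − (-0.7063)) = 13.08.
Then μ = 20 − (-0.7063)·13.08 = 29.24.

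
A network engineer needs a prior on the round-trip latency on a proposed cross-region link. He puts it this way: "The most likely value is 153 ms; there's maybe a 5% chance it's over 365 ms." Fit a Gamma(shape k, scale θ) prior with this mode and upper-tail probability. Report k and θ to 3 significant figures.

Gamma(k,θ) with k>1 has mode (k−1)θ, so θ = 153/(k−1).
Need P(X < 365) = 0.95 with θ tied to k this way. Start at k = 2, θ = 153: P(X<365) ≈ 0.688.
Too low — raise k to concentrate. Iterating converges to k ≈ 4.61.
Then θ = 153/(4.61−1) ≈ 42.4.

k ≈ 4.61, θ ≈ 42.4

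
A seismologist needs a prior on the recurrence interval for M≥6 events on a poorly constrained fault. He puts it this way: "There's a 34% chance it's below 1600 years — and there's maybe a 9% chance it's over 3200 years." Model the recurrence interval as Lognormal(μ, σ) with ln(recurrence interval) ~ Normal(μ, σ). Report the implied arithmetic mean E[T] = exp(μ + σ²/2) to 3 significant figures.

If T ~ Lognormal(μ,σ) then ln T ~ Normal(μ,σ), so the p-quantile of ln T is μ + z_p·σ.
ln(1600) = 7.378 and ln(3200) = 8.071; z_{0.34} = -0.4125, z_{0.91} = 1.341.
σ = (8.071 − 7.378)/(1.341 − (-0.4125)) = 0.395.
μ = 7.378 − (-0.4125)·0.395 = 7.541.
E[T] = exp(μ + σ²/2) = exp(7.541 + 0.0782) = 2040 years.

E[T] ≈ 2040 years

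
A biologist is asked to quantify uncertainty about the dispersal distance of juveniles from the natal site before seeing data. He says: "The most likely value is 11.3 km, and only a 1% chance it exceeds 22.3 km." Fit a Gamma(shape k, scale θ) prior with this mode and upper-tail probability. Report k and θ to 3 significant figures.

k ≈ 11.7, θ ≈ 1.06

Gamma(k,θ) with k>1 has mode (k−1)θ, so θ = 11.3/(k−1).
Need P(X < 22.3) = 0.99 with θ tied to k this way. Start at k = 2, θ = 11.3: P(X<22.3) ≈ 0.587.
Too low — raise k to concentrate. Iterating converges to k ≈ 11.7.
Then θ = 11.3/(11.7−1) ≈ 1.06.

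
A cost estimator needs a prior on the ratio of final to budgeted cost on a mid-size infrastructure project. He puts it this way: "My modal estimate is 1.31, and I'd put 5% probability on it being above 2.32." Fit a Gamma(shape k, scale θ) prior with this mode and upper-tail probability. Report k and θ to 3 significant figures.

k ≈ 9.54, θ ≈ 0.153

Gamma(k,θ) with k>1 has mode (k−1)θ, so θ = 1.31/(k−1).
Need P(X < 2.32) = 0.95 with θ tied to k this way. Start at k = 2, θ = 1.31: P(X<2.32) ≈ 0.528.
Too low — raise k to concentrate. Iterating converges to k ≈ 9.54.
Then θ = 1.31/(9.54−1) ≈ 0.153.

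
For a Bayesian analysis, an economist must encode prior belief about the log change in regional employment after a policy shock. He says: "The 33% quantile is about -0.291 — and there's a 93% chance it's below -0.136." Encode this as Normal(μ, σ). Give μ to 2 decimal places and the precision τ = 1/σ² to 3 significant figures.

For Normal(μ,σ), the p-quantile is μ + z_p·σ. Here z_{0.33} = -0.4399, z_{0.93} = 1.476.
So -0.291 = μ − 0.4399σ and -0.136 = μ + 1.476σ.
Subtracting: σ = (-0.136 − -0.291)/(1.476 − (-0.4399)) = 0.08.
Then μ = -0.291 − (-0.4399)·0.08 = -0.26.
Precision τ = 1/σ² = 1/0.08091² = 153.

μ = -0.26, τ = 153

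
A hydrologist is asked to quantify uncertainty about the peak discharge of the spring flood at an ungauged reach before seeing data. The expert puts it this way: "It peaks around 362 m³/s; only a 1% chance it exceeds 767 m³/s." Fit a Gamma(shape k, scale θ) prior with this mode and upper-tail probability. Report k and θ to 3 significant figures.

k ≈ 9.62, θ ≈ 42

Gamma(k,θ) with k>1 has mode (k−1)θ, so θ = 362/(k−1).
Need P(X < 767) = 0.99 with θ tied to k this way. Start at k = 2, θ = 362: P(X<767) ≈ 0.625.
Too low — raise k to concentrate. Iterating converges to k ≈ 9.62.
Then θ = 362/(9.62−1) ≈ 42.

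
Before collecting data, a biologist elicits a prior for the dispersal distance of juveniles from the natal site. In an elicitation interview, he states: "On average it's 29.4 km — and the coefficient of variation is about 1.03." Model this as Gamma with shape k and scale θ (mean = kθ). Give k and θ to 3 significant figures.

k ≈ 0.943, θ ≈ 31.2

For Gamma(k, scale θ): mean = kθ, variance = kθ², so CV = 1/√k.
CV = 1.03, hence k = 1/CV² = 0.943.
Then θ = mean/k = 29.4/0.943 = 31.2.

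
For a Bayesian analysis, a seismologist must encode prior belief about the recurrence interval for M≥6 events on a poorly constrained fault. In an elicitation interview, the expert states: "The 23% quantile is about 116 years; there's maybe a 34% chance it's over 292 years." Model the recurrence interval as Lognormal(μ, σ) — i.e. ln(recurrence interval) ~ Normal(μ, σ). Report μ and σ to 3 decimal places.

If T ~ Lognormal(μ,σ) then ln T ~ Normal(μ,σ), so the p-quantile of ln T is μ + z_p·σ.
ln(116) = 4.754 and ln(292) = 5.677; z_{0.23} = -0.7388, z_{0.66} = 0.4125.
σ = (5.677 − 4.754)/(0.4125 − (-0.7388)) = 0.802.
μ = 4.754 − (-0.7388)·0.802 = 5.346.

μ ≈ 5.346, σ ≈ 0.802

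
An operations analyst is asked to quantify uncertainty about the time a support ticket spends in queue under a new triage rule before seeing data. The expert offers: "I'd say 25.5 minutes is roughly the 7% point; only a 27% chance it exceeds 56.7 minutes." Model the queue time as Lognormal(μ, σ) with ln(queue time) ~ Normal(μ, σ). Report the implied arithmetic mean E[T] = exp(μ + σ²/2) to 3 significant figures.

If T ~ Lognormal(μ,σ) then ln T ~ Normal(μ,σ), so the p-quantile of ln T is μ + z_p·σ.
ln(25.5) = 3.239 and ln(56.7) = 4.038; z_{0.07} = -1.476, z_{0.73} = 0.6128.
σ = (4.038 − 3.239)/(0.6128 − (-1.476)) = 0.383.
μ = 3.239 − (-1.476)·0.383 = 3.803.
E[T] = exp(μ + σ²/2) = exp(3.803 + 0.0732) = 48.3 minutes.

E[T] ≈ 48.3 minutes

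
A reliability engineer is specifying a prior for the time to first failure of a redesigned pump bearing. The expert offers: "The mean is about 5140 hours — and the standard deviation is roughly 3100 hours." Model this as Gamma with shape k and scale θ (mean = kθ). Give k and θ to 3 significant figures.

k ≈ 2.75, θ ≈ 1870

For Gamma(k, scale θ): mean = kθ, variance = kθ², so CV = 1/√k.
CV = SD/mean = 3100/5140 = 0.6031, hence k = 1/CV² = 2.75.
Then θ = mean/k = 5140/2.75 = 1870.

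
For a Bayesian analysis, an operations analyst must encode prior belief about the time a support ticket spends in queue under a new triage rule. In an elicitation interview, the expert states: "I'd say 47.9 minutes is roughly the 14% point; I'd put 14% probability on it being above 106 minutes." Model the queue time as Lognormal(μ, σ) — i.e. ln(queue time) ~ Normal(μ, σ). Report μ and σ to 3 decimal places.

If T ~ Lognormal(μ,σ) then ln T ~ Normal(μ,σ), so the p-quantile of ln T is μ + z_p·σ.
ln(47.9) = 3.869 and ln(106) = 4.663; z_{0.14} = -1.08, z_{0.86} = 1.08.
σ = (4.663 − 3.869)/(1.08 − (-1.08)) = 0.368.
μ = 3.869 − (-1.08)·0.368 = 4.266.

μ ≈ 4.266, σ ≈ 0.368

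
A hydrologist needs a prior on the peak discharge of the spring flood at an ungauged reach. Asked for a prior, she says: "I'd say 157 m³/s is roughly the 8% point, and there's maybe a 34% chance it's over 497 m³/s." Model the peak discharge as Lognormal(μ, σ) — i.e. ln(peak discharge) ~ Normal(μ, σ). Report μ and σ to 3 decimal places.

If T ~ Lognormal(μ,σ) then ln T ~ Normal(μ,σ), so the p-quantile of ln T is μ + z_p·σ.
ln(157) = 5.056 and ln(497) = 6.209; z_{0.08} = -1.405, z_{0.66} = 0.4125.
σ = (6.209 − 5.056)/(0.4125 − (-1.405)) = 0.634.
μ = 5.056 − (-1.405)·0.634 = 5.947.

μ ≈ 5.947, σ ≈ 0.634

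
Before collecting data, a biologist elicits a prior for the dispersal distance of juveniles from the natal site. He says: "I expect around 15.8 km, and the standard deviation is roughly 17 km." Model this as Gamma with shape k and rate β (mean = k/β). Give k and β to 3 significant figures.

For Gamma(k, rate β): mean = k/β, variance = k/β², so CV = 1/√k.
CV = SD/mean = 17/15.8 = 1.076, hence k = 1/CV² = 0.864.
Then β = k/mean = 0.864/15.8 = 0.0547.

k ≈ 0.864, β ≈ 0.0547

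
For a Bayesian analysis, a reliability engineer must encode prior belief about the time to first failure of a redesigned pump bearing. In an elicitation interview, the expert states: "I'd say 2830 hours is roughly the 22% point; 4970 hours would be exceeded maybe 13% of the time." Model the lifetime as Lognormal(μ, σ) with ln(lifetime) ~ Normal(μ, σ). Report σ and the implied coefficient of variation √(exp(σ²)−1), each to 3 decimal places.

σ ≈ 0.297, CV ≈ 0.303

If T ~ Lognormal(μ,σ) then ln T ~ Normal(μ,σ), so the p-quantile of ln T is μ + z_p·σ.
ln(2830) = 7.948 and ln(4970) = 8.511; z_{0.22} = -0.7722, z_{0.87} = 1.126.
σ = (8.511 − 7.948)/(1.126 − (-0.7722)) = 0.297.
μ = 7.948 − (-0.7722)·0.297 = 8.177.
CV = √(exp(σ²)−1) = √(exp(0.0880)−1) = 0.303.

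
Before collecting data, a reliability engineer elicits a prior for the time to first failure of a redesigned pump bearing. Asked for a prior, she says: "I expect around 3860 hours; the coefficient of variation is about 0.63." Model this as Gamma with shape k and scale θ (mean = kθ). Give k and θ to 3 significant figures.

For Gamma(k, scale θ): mean = kθ, variance = kθ², so CV = 1/√k.
CV = 0.63, hence k = 1/CV² = 2.52.
Then θ = mean/k = 3860/2.52 = 1530.

k ≈ 2.52, θ ≈ 1530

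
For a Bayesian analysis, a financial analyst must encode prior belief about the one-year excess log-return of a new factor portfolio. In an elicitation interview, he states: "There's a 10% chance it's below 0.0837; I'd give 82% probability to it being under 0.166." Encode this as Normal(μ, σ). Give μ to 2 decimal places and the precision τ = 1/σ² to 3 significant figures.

The p-quantile of Normal(μ,σ) is μ + z_p·σ, with z_{0.1} = -1.282 and z_{0.82} = 0.9154.
Eliminate σ: μ = (z₂·x₁ − z₁·x₂)/(z₂ − z₁) = (0.9154·0.0837 − (-1.282)·0.166)/2.197 = 0.13.
Then σ = (x₂ − x₁)/(z₂ − z₁) = (0.166 − 0.0837)/2.197 = 0.04.
Precision τ = 1/σ² = 1/0.03746² = 713.

μ = 0.13, τ = 713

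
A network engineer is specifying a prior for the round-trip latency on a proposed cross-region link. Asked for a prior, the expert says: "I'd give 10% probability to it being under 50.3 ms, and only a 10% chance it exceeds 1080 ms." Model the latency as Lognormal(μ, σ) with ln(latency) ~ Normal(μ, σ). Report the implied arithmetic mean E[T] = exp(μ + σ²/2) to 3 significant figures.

If T ~ Lognormal(μ,σ) then ln T ~ Normal(μ,σ), so the p-quantile of ln T is μ + z_p·σ.
ln(50.3) = 3.918 and ln(1080) = 6.985; z_{0.1} = -1.282, z_{0.9} = 1.282.
σ = (6.985 − 3.918)/(1.282 − (-1.282)) = 1.196.
μ = 3.918 − (-1.282)·1.196 = 5.451.
E[T] = exp(μ + σ²/2) = exp(5.451 + 0.7158) = 477 ms.

E[T] ≈ 477 ms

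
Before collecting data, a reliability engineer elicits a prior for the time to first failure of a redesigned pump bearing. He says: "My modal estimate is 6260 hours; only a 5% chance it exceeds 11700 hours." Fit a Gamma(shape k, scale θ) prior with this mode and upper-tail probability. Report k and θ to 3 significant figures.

Gamma(k,θ) with k>1 has mode (k−1)θ, so θ = 6260/(k−1).
Need P(X < 11700) = 0.95 with θ tied to k this way. Start at k = 2, θ = 6260: P(X<11700) ≈ 0.557.
Too low — raise k to concentrate. Iterating converges to k ≈ 8.11.
Then θ = 6260/(8.11−1) ≈ 880.

k ≈ 8.11, θ ≈ 880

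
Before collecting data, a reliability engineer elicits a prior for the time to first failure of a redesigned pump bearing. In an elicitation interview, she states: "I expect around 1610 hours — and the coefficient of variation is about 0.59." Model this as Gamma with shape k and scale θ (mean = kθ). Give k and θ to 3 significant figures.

For Gamma(k, scale θ): mean = kθ, variance = kθ², so CV = 1/√k.
CV = 0.59, hence k = 1/CV² = 2.87.
Then θ = mean/k = 1610/2.87 = 560.

k ≈ 2.87, θ ≈ 560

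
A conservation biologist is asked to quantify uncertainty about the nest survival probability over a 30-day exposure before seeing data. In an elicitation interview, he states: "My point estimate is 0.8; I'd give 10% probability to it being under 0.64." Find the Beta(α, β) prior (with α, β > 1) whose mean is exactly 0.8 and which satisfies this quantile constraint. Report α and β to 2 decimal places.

α ≈ 8.85, β ≈ 2.21

With mean 0.8 fixed, write α = 0.8s, β = 0.2s where s = α+β.
Need P(θ < 0.64) = 0.1 under Beta(0.8s, 0.2s). Normal approximation: (q−m)/√(m(1−m)/s) ≈ z_{0.1} = -1.28, so s ≈ 0.8·0.2·(-1.28)²/(0.64−0.8)² = 10.3.
At s = 10.3: P(θ<0.64) ≈ 0.107. Adjusting to match 0.1 gives s ≈ 11.07.
So α = 0.8·11.07 ≈ 8.85, β = 0.2·11.07 ≈ 2.21.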